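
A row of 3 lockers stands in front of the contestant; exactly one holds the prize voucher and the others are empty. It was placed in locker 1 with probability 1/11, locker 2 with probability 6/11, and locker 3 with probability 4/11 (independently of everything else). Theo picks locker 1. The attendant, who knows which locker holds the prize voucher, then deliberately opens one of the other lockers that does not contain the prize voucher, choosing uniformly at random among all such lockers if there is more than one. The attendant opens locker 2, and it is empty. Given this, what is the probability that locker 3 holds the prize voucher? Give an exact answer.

8/9

Consider each possible location of the prize voucher in turn.
If it is in locker 1 (prior 1/11): the attendant has 2 equally likely choices, so probability 1/2; weight (1/11)·(1/2) = 1/22.
If it is in locker 2 (prior 6/11): the attendant opened locker 2, so this case is ruled out; weight (6/11)·0 = 0.
If it is in locker 3 (prior 4/11): the attendant has no choice, probability 1; weight (4/11)·1 = 4/11.
The weights sum to 9/22.
So P(the prize voucher in locker 3 | the attendant opened locker 2) = (4/11) / (9/22) = 8/9.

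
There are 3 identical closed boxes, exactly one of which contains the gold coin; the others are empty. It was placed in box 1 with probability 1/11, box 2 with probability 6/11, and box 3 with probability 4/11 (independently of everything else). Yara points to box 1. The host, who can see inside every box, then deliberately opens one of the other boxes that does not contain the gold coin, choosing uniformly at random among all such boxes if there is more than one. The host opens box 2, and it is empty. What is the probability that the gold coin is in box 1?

1/9

Apply Bayes' rule, conditioning on where the gold coin actually is.
If it is in box 1 (prior 1/11): the host has 2 equally likely choices, so probability 1/2; weight (1/11)·(1/2) = 1/22.
If it is in box 2 (prior 6/11): the host opened box 2, so this case is ruled out; weight (6/11)·0 = 0.
If it is in box 3 (prior 4/11): the host has no choice, probability 1; weight (4/11)·1 = 4/11.
The weights sum to 9/22.
So P(the gold coin in box 1 | the host opened box 2) = (1/22) / (9/22) = 1/9.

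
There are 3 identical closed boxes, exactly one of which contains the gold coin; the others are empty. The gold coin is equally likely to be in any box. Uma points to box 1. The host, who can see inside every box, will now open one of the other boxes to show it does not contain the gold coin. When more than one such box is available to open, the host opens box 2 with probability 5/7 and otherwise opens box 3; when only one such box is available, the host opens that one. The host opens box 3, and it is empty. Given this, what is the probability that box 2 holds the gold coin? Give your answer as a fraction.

7/9

Apply Bayes' rule, conditioning on where the gold coin actually is.
If it is in box 1 (prior 1/3): box 2 is available but not opened, probability 2/7; weight (1/3)·(2/7) = 2/21.
If it is in box 2 (prior 1/3): only box 3 is available, probability 1; weight (1/3)·1 = 1/3.
If it is in box 3 (prior 1/3): the host opened box 3, so this case is ruled out; weight (1/3)·0 = 0.
The weights sum to 3/7.
So P(the gold coin in box 2 | the host opened box 3) = (1/3) / (3/7) = 7/9.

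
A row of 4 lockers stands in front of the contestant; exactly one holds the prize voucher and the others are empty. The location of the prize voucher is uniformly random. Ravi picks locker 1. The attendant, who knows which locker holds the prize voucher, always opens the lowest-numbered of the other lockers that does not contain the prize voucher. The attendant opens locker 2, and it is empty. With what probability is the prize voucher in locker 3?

1/3

Apply Bayes' rule, conditioning on where the prize voucher actually is.
If it is in any of lockers 1, 3, and 4 (prior 1/4 each): locker 2 is the lowest-numbered option available, probability 1; weight (1/4)·1 = 1/4 each.
If it is in locker 2 (prior 1/4): the attendant opened locker 2, so this case is ruled out; weight (1/4)·0 = 0.
The weights sum to 3/4.
So P(the prize voucher in locker 3 | the attendant opened locker 2) = (1/4) / (3/4) = 1/3.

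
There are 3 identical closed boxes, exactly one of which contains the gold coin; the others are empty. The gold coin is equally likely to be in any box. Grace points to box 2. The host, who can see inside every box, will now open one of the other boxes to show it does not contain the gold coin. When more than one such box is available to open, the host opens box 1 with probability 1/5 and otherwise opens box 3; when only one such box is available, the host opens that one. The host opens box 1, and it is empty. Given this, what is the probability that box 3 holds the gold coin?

5/6

Condition on the true location of the gold coin.
If it is in box 1 (prior 1/3): the host opened box 1, so this case is ruled out; weight (1/3)·0 = 0.
If it is in box 2 (prior 1/3): box 1 is available, opened with probability 1/5; weight (1/3)·(1/5) = 1/15.
If it is in box 3 (prior 1/3): only box 1 is available, probability 1; weight (1/3)·1 = 1/3.
The weights sum to 2/5.
So P(the gold coin in box 3 | the host opened box 1) = (1/3) / (2/5) = 5/6.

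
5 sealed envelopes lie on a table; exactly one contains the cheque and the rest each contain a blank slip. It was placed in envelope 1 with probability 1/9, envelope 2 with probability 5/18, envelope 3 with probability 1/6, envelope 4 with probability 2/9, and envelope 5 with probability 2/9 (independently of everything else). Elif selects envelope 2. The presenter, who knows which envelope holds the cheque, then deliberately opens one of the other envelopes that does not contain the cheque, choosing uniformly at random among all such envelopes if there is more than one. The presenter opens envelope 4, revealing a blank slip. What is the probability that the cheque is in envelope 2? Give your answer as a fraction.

5/17

Condition on the true location of the cheque.
If it is in envelope 1 (prior 1/9): the presenter has 3 equally likely choices, so probability 1/3; weight (1/9)·(1/3) = 1/27.
If it is in envelope 2 (prior 5/18): the presenter has 4 equally likely choices, so probability 1/4; weight (5/18)·(1/4) = 5/72.
If it is in envelope 3 (prior 1/6): the presenter has 3 equally likely choices, so probability 1/3; weight (1/6)·(1/3) = 1/18.
If it is in envelope 4 (prior 2/9): the presenter opened envelope 4, so this case is ruled out; weight (2/9)·0 = 0.
If it is in envelope 5 (prior 2/9): the presenter has 3 equally likely choices, so probability 1/3; weight (2/9)·(1/3) = 2/27.
The weights sum to 17/72.
So P(the cheque in envelope 2 | the presenter opened envelope 4) = (5/72) / (17/72) = 5/17.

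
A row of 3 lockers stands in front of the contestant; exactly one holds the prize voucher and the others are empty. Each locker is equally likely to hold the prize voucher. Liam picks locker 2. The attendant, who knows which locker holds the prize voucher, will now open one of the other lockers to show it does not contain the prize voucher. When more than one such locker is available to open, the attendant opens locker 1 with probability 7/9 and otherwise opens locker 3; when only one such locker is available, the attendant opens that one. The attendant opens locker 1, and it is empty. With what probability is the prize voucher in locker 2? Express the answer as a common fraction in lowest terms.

7/16

Condition on the true location of the prize voucher.
If it is in locker 1 (prior 1/3): the attendant opened locker 1, so this case is ruled out; weight (1/3)·0 = 0.
If it is in locker 2 (prior 1/3): locker 1 is available, opened with probability 7/9; weight (1/3)·(7/9) = 7/27.
If it is in locker 3 (prior 1/3): only locker 1 is available, probability 1; weight (1/3)·1 = 1/3.
The weights sum to 16/27.
So P(the prize voucher in locker 2 | the attendant opened locker 1) = (7/27) / (16/27) = 7/16.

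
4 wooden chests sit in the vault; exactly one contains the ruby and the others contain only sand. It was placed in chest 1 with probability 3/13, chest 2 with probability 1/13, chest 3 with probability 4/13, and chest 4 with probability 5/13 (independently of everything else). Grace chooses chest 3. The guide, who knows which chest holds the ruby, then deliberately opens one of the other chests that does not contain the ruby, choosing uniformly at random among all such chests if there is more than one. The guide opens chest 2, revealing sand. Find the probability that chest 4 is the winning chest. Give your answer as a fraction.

15/32

Apply Bayes' rule, conditioning on where the ruby actually is.
If it is in chest 1 (prior 3/13): the guide has 2 equally likely choices, so probability 1/2; weight (3/13)·(1/2) = 3/26.
If it is in chest 2 (prior 1/13): the guide opened chest 2, so this case is ruled out; weight (1/13)·0 = 0.
If it is in chest 3 (prior 4/13): the guide has 3 equally likely choices, so probability 1/3; weight (4/13)·(1/3) = 4/39.
If it is in chest 4 (prior 5/13): the guide has 2 equally likely choices, so probability 1/2; weight (5/13)·(1/2) = 5/26.
The weights sum to 16/39.
So P(the ruby in chest 4 | the guide opened chest 2) = (5/26) / (16/39) = 15/32.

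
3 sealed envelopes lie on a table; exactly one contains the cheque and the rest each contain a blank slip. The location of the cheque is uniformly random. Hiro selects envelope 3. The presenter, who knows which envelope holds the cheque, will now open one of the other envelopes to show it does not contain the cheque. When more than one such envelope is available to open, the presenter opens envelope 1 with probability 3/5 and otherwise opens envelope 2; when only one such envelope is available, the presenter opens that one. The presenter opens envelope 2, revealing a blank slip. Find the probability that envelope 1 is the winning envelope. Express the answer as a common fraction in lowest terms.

Apply Bayes' rule, conditioning on where the cheque actually is.
If it is in envelope 1 (prior 1/3): only envelope 2 is available, probability 1; weight (1/3)·1 = 1/3.
If it is in envelope 2 (prior 1/3): the presenter opened envelope 2, so this case is ruled out; weight (1/3)·0 = 0.
If it is in envelope 3 (prior 1/3): envelope 1 is available but not opened, probability 2/5; weight (1/3)·(2/5) = 2/15.
The weights sum to 7/15.
So P(the cheque in envelope 1 | the presenter opened envelope 2) = (1/3) / (7/15) = 5/7.

5/7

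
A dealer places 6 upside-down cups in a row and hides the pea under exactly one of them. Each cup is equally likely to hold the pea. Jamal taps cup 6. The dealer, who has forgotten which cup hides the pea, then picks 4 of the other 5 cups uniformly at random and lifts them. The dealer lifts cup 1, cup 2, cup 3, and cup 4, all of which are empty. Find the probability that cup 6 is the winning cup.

Because the dealer chose which cups to lift without knowing where the pea is, the choice is independent of the prize location. Learning that none of the 4 opened cups holds the pea simply rules out those 4 locations and leaves the remaining 2 cups still equally likely by symmetry.
So P(the pea under cup 6) = 1/2.

1/2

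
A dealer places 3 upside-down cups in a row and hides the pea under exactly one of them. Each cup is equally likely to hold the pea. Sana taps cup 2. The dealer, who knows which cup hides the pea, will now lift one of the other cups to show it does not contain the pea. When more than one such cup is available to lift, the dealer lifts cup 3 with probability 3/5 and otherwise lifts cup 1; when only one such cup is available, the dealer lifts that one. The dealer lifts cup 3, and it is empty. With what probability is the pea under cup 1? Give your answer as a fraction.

5/8

Consider each possible location of the pea in turn.
If it is under cup 1 (prior 1/3): only cup 3 is available, probability 1; weight (1/3)·1 = 1/3.
If it is under cup 2 (prior 1/3): cup 3 is available, opened with probability 3/5; weight (1/3)·(3/5) = 1/5.
If it is under cup 3 (prior 1/3): the dealer opened cup 3, so this case is ruled out; weight (1/3)·0 = 0.
The weights sum to 8/15.
So P(the pea under cup 1 | the dealer opened cup 3) = (1/3) / (8/15) = 5/8.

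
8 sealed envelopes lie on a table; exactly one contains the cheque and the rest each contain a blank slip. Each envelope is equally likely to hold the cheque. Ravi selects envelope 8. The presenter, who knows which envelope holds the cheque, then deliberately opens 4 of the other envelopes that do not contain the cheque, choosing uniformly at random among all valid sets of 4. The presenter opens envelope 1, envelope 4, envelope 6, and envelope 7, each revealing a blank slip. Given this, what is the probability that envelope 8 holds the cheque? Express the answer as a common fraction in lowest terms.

1/8

Condition on the true location of the cheque.
If it is in any of envelopes 1, 4, 6, and 7 (prior 1/8 each): that envelope was opened and seen not to hold the prize — ruled out; weight (1/8)·0 = 0 each.
If it is in any of envelopes 2, 3, and 5 (prior 1/8 each): the presenter has 15 equally likely choices, so probability 1/15; weight (1/8)·(1/15) = 1/120 each.
If it is in envelope 8 (prior 1/8): the presenter has 35 equally likely choices, so probability 1/35; weight (1/8)·(1/35) = 1/280.
The weights sum to 1/35.
So P(the cheque in envelope 8 | the presenter opened envelope 1, envelope 4, envelope 6, and envelope 7) = (1/280) / (1/35) = 1/8.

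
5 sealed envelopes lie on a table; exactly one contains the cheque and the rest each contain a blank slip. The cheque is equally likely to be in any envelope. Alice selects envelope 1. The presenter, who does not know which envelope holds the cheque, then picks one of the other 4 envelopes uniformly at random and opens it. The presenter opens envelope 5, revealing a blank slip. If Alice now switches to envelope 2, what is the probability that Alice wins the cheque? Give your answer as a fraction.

Because the presenter chose which envelope to open without knowing where the cheque is, the choice is independent of the prize location. Learning that envelope 5 does not hold the cheque simply rules out that one location and leaves the remaining 4 envelopes still equally likely by symmetry.
So P(the cheque in envelope 2) = 1/4.

1/4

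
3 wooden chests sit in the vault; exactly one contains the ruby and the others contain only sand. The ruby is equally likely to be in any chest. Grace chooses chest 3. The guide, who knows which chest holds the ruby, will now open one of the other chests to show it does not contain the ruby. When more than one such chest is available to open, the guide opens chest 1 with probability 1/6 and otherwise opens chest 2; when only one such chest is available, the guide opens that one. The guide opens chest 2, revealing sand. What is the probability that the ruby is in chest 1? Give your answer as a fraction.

6/11

Condition on the true location of the ruby.
If it is in chest 1 (prior 1/3): only chest 2 is available, probability 1; weight (1/3)·1 = 1/3.
If it is in chest 2 (prior 1/3): the guide opened chest 2, so this case is ruled out; weight (1/3)·0 = 0.
If it is in chest 3 (prior 1/3): chest 1 is available but not opened, probability 5/6; weight (1/3)·(5/6) = 5/18.
The weights sum to 11/18.
So P(the ruby in chest 1 | the guide opened chest 2) = (1/3) / (11/18) = 6/11.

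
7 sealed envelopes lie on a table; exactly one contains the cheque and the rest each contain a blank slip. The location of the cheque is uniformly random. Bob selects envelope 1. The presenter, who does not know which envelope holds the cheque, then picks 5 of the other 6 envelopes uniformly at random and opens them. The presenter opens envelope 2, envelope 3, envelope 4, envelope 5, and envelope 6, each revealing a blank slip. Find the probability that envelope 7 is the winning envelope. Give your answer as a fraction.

1/2

Consider each possible location of the cheque in turn.
If it is in either of envelopes 1 and 7 (prior 1/7 each): the presenter picks exactly this set with probability 1/6 regardless, and none is the prize; weight (1/7)·(1/6) = 1/42 each.
If it is in any of envelopes 2, 3, 4, 5, and 6 (prior 1/7 each): that envelope was opened and seen not to hold the prize — ruled out; weight (1/7)·0 = 0 each.
The weights sum to 1/21.
So P(the cheque in envelope 7 | the presenter opened envelope 2, envelope 3, envelope 4, envelope 5, and envelope 6) = (1/42) / (1/21) = 1/2.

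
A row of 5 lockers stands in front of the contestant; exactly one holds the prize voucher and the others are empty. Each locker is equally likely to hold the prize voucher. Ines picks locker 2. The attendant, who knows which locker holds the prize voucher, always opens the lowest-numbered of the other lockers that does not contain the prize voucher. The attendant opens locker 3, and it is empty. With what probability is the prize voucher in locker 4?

0

Condition on the true location of the prize voucher.
If it is in locker 1 (prior 1/5): locker 3 is the lowest-numbered option available, probability 1; weight (1/5)·1 = 1/5.
If it is in any of lockers 2, 4, and 5 (prior 1/5 each): the attendant would have opened locker 1 instead, probability 0; weight (1/5)·0 = 0 each.
If it is in locker 3 (prior 1/5): the attendant opened locker 3, so this case is ruled out; weight (1/5)·0 = 0.
The weights sum to 1/5.
So P(the prize voucher in locker 4 | the attendant opened locker 3) = 0 / (1/5) = 0.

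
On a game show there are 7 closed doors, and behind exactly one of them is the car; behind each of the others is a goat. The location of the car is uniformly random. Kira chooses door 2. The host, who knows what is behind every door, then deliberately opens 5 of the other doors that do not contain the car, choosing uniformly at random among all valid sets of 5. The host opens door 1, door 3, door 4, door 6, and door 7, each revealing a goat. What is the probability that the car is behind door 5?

Consider each possible location of the car in turn.
If it is behind any of doors 1, 3, 4, 6, and 7 (prior 1/7 each): that door was opened and seen not to hold the prize — ruled out; weight (1/7)·0 = 0 each.
If it is behind door 2 (prior 1/7): the host has 6 equally likely choices, so probability 1/6; weight (1/7)·(1/6) = 1/42.
If it is behind door 5 (prior 1/7): the host has no choice, probability 1; weight (1/7)·1 = 1/7.
The weights sum to 1/6.
So P(the car behind door 5 | the host opened door 1, door 3, door 4, door 6, and door 7) = (1/7) / (1/6) = 6/7.

6/7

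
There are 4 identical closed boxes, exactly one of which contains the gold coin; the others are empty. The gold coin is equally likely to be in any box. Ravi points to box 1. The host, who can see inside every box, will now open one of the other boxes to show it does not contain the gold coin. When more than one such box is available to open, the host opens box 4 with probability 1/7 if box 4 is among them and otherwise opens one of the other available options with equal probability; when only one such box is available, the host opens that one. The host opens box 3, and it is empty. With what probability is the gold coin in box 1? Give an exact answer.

Condition on the true location of the gold coin.
If it is in box 1 (prior 1/4): box 4 is available but not opened; box 3 gets probability (1 − 1/7)/2 = 3/7; weight (1/4)·(3/7) = 3/28.
If it is in box 2 (prior 1/4): box 4 is available but not opened, probability 6/7; weight (1/4)·(6/7) = 3/14.
If it is in box 3 (prior 1/4): the host opened box 3, so this case is ruled out; weight (1/4)·0 = 0.
If it is in box 4 (prior 1/4): box 4 holds the prize so is unavailable; the host chooses uniformly among the 2 others, probability 1/2; weight (1/4)·(1/2) = 1/8.
The weights sum to 25/56.
So P(the gold coin in box 1 | the host opened box 3) = (3/28) / (25/56) = 6/25.

6/25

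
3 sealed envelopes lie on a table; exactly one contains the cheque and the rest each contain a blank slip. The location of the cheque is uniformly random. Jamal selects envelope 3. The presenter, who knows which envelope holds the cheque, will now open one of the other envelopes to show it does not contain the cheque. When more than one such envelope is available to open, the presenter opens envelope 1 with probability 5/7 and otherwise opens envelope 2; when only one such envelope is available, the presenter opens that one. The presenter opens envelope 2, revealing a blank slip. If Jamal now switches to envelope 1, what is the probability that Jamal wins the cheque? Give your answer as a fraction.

7/9

Condition on the true location of the cheque.
If it is in envelope 1 (prior 1/3): only envelope 2 is available, probability 1; weight (1/3)·1 = 1/3.
If it is in envelope 2 (prior 1/3): the presenter opened envelope 2, so this case is ruled out; weight (1/3)·0 = 0.
If it is in envelope 3 (prior 1/3): envelope 1 is available but not opened, probability 2/7; weight (1/3)·(2/7) = 2/21.
The weights sum to 3/7.
So P(the cheque in envelope 1 | the presenter opened envelope 2) = (1/3) / (3/7) = 7/9.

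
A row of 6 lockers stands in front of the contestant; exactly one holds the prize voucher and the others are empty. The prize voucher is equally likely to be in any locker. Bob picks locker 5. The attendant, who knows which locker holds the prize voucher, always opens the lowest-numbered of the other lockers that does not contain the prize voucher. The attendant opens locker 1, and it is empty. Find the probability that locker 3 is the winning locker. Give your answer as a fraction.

1/5

Consider each possible location of the prize voucher in turn.
If it is in locker 1 (prior 1/6): the attendant opened locker 1, so this case is ruled out; weight (1/6)·0 = 0.
If it is in any of lockers 2, 3, 4, 5, and 6 (prior 1/6 each): locker 1 is the lowest-numbered option available, probability 1; weight (1/6)·1 = 1/6 each.
The weights sum to 5/6.
So P(the prize voucher in locker 3 | the attendant opened locker 1) = (1/6) / (5/6) = 1/5.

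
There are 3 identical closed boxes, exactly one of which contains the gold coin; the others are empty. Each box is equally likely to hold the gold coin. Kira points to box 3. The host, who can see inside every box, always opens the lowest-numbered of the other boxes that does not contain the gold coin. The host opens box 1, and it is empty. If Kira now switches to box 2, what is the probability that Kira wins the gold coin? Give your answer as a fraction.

1/2

Consider each possible location of the gold coin in turn.
If it is in box 1 (prior 1/3): the host opened box 1, so this case is ruled out; weight (1/3)·0 = 0.
If it is in either of boxes 2 and 3 (prior 1/3 each): box 1 is the lowest-numbered option available, probability 1; weight (1/3)·1 = 1/3 each.
The weights sum to 2/3.
So P(the gold coin in box 2 | the host opened box 1) = (1/3) / (2/3) = 1/2.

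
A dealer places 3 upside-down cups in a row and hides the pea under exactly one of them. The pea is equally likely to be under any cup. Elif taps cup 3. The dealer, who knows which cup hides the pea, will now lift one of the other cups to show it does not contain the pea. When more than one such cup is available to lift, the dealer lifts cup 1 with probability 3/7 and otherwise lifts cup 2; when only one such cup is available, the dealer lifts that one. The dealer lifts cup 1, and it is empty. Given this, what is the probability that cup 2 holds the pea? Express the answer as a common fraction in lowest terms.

Consider each possible location of the pea in turn.
If it is under cup 1 (prior 1/3): the dealer opened cup 1, so this case is ruled out; weight (1/3)·0 = 0.
If it is under cup 2 (prior 1/3): only cup 1 is available, probability 1; weight (1/3)·1 = 1/3.
If it is under cup 3 (prior 1/3): cup 1 is available, opened with probability 3/7; weight (1/3)·(3/7) = 1/7.
The weights sum to 10/21.
So P(the pea under cup 2 | the dealer opened cup 1) = (1/3) / (10/21) = 7/10.

7/10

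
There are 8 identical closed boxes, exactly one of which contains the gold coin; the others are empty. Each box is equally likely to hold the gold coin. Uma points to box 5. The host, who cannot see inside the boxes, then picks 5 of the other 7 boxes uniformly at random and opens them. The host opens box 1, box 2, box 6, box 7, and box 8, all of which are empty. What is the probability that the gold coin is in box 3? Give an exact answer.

Apply Bayes' rule, conditioning on where the gold coin actually is.
If it is in any of boxes 1, 2, 6, 7, and 8 (prior 1/8 each): that box was opened and seen not to hold the prize — ruled out; weight (1/8)·0 = 0 each.
If it is in any of boxes 3, 4, and 5 (prior 1/8 each): the host picks exactly this set with probability 1/21 regardless, and none is the prize; weight (1/8)·(1/21) = 1/168 each.
The weights sum to 1/56.
So P(the gold coin in box 3 | the host opened box 1, box 2, box 6, box 7, and box 8) = (1/168) / (1/56) = 1/3.

1/3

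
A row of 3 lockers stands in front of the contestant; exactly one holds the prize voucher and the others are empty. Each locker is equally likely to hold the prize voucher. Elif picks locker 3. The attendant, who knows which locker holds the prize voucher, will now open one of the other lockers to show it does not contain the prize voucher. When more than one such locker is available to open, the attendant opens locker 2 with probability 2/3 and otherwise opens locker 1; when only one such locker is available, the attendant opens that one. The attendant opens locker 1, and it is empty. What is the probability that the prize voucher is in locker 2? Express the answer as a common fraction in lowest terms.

Condition on the true location of the prize voucher.
If it is in locker 1 (prior 1/3): the attendant opened locker 1, so this case is ruled out; weight (1/3)·0 = 0.
If it is in locker 2 (prior 1/3): only locker 1 is available, probability 1; weight (1/3)·1 = 1/3.
If it is in locker 3 (prior 1/3): locker 2 is available but not opened, probability 1/3; weight (1/3)·(1/3) = 1/9.
The weights sum to 4/9.
So P(the prize voucher in locker 2 | the attendant opened locker 1) = (1/3) / (4/9) = 3/4.

3/4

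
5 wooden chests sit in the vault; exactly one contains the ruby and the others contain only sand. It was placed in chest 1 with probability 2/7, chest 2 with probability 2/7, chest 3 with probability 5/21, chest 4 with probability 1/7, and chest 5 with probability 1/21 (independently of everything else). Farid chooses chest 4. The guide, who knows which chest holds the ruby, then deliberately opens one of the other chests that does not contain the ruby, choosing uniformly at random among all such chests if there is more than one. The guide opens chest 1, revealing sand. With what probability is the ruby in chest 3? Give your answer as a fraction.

Condition on the true location of the ruby.
If it is in chest 1 (prior 2/7): the guide opened chest 1, so this case is ruled out; weight (2/7)·0 = 0.
If it is in chest 2 (prior 2/7): the guide has 3 equally likely choices, so probability 1/3; weight (2/7)·(1/3) = 2/21.
If it is in chest 3 (prior 5/21): the guide has 3 equally likely choices, so probability 1/3; weight (5/21)·(1/3) = 5/63.
If it is in chest 4 (prior 1/7): the guide has 4 equally likely choices, so probability 1/4; weight (1/7)·(1/4) = 1/28.
If it is in chest 5 (prior 1/21): the guide has 3 equally likely choices, so probability 1/3; weight (1/21)·(1/3) = 1/63.
The weights sum to 19/84.
So P(the ruby in chest 3 | the guide opened chest 1) = (5/63) / (19/84) = 20/57.

20/57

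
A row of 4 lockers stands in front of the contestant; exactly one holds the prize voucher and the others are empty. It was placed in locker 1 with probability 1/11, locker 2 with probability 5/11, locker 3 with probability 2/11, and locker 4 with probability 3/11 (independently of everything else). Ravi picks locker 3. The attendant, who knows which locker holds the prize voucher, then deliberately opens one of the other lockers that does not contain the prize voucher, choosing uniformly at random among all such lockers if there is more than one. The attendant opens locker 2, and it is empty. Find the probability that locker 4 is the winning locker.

9/16

Condition on the true location of the prize voucher.
If it is in locker 1 (prior 1/11): the attendant has 2 equally likely choices, so probability 1/2; weight (1/11)·(1/2) = 1/22.
If it is in locker 2 (prior 5/11): the attendant opened locker 2, so this case is ruled out; weight (5/11)·0 = 0.
If it is in locker 3 (prior 2/11): the attendant has 3 equally likely choices, so probability 1/3; weight (2/11)·(1/3) = 2/33.
If it is in locker 4 (prior 3/11): the attendant has 2 equally likely choices, so probability 1/2; weight (3/11)·(1/2) = 3/22.
The weights sum to 8/33.
So P(the prize voucher in locker 4 | the attendant opened locker 2) = (3/22) / (8/33) = 9/16.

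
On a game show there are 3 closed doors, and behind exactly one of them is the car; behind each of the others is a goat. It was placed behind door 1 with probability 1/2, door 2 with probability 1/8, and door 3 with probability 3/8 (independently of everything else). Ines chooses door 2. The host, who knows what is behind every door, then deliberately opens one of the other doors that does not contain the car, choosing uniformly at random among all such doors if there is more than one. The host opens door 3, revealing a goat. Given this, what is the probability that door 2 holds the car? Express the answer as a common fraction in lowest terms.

Condition on the true location of the car.
If it is behind door 1 (prior 1/2): the host has no choice, probability 1; weight (1/2)·1 = 1/2.
If it is behind door 2 (prior 1/8): the host has 2 equally likely choices, so probability 1/2; weight (1/8)·(1/2) = 1/16.
If it is behind door 3 (prior 3/8): the host opened door 3, so this case is ruled out; weight (3/8)·0 = 0.
The weights sum to 9/16.
So P(the car behind door 2 | the host opened door 3) = (1/16) / (9/16) = 1/9.

1/9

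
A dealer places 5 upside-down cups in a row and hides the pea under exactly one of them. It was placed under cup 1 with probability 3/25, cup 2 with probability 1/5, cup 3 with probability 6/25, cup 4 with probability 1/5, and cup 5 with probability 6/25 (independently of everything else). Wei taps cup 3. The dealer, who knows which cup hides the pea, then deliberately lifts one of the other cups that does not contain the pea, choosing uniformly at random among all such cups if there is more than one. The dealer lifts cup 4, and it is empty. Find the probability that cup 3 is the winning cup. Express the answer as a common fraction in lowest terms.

9/37

Consider each possible location of the pea in turn.
If it is under cup 1 (prior 3/25): the dealer has 3 equally likely choices, so probability 1/3; weight (3/25)·(1/3) = 1/25.
If it is under cup 2 (prior 1/5): the dealer has 3 equally likely choices, so probability 1/3; weight (1/5)·(1/3) = 1/15.
If it is under cup 3 (prior 6/25): the dealer has 4 equally likely choices, so probability 1/4; weight (6/25)·(1/4) = 3/50.
If it is under cup 4 (prior 1/5): the dealer opened cup 4, so this case is ruled out; weight (1/5)·0 = 0.
If it is under cup 5 (prior 6/25): the dealer has 3 equally likely choices, so probability 1/3; weight (6/25)·(1/3) = 2/25.
The weights sum to 37/150.
So P(the pea under cup 3 | the dealer opened cup 4) = (3/50) / (37/150) = 9/37.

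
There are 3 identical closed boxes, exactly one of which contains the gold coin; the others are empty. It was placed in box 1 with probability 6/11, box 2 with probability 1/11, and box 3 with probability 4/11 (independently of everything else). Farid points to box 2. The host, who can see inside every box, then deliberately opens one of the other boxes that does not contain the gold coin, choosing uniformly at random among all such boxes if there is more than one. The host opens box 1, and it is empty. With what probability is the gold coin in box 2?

Consider each possible location of the gold coin in turn.
If it is in box 1 (prior 6/11): the host opened box 1, so this case is ruled out; weight (6/11)·0 = 0.
If it is in box 2 (prior 1/11): the host has 2 equally likely choices, so probability 1/2; weight (1/11)·(1/2) = 1/22.
If it is in box 3 (prior 4/11): the host has no choice, probability 1; weight (4/11)·1 = 4/11.
The weights sum to 9/22.
So P(the gold coin in box 2 | the host opened box 1) = (1/22) / (9/22) = 1/9.

1/9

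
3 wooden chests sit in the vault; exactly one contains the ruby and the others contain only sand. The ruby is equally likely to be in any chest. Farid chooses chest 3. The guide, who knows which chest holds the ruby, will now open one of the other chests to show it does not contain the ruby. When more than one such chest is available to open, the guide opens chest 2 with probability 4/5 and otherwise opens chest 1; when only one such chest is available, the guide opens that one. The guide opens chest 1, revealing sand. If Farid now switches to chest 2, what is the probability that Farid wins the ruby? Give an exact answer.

5/6

Apply Bayes' rule, conditioning on where the ruby actually is.
If it is in chest 1 (prior 1/3): the guide opened chest 1, so this case is ruled out; weight (1/3)·0 = 0.
If it is in chest 2 (prior 1/3): only chest 1 is available, probability 1; weight (1/3)·1 = 1/3.
If it is in chest 3 (prior 1/3): chest 2 is available but not opened, probability 1/5; weight (1/3)·(1/5) = 1/15.
The weights sum to 2/5.
So P(the ruby in chest 2 | the guide opened chest 1) = (1/3) / (2/5) = 5/6.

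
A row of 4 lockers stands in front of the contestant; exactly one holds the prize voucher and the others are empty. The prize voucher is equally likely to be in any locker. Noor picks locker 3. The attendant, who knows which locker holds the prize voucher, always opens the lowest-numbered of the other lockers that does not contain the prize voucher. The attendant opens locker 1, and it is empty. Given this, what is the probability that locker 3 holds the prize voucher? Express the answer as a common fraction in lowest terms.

Apply Bayes' rule, conditioning on where the prize voucher actually is.
If it is in locker 1 (prior 1/4): the attendant opened locker 1, so this case is ruled out; weight (1/4)·0 = 0.
If it is in any of lockers 2, 3, and 4 (prior 1/4 each): locker 1 is the lowest-numbered option available, probability 1; weight (1/4)·1 = 1/4 each.
The weights sum to 3/4.
So P(the prize voucher in locker 3 | the attendant opened locker 1) = (1/4) / (3/4) = 1/3.

1/3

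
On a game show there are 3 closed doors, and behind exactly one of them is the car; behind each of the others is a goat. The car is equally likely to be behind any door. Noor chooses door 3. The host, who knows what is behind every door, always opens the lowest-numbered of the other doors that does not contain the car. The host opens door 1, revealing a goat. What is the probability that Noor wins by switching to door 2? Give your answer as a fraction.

Apply Bayes' rule, conditioning on where the car actually is.
If it is behind door 1 (prior 1/3): the host opened door 1, so this case is ruled out; weight (1/3)·0 = 0.
If it is behind either of doors 2 and 3 (prior 1/3 each): door 1 is the lowest-numbered option available, probability 1; weight (1/3)·1 = 1/3 each.
The weights sum to 2/3.
So P(the car behind door 2 | the host opened door 1) = (1/3) / (2/3) = 1/2.

1/2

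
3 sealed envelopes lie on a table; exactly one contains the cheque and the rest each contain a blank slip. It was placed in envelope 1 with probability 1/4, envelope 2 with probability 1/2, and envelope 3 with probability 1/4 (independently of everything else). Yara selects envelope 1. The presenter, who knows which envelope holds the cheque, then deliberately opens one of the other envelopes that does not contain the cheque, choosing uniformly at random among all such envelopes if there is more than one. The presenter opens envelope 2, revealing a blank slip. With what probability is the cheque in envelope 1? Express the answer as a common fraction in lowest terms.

1/3

Consider each possible location of the cheque in turn.
If it is in envelope 1 (prior 1/4): the presenter has 2 equally likely choices, so probability 1/2; weight (1/4)·(1/2) = 1/8.
If it is in envelope 2 (prior 1/2): the presenter opened envelope 2, so this case is ruled out; weight (1/2)·0 = 0.
If it is in envelope 3 (prior 1/4): the presenter has no choice, probability 1; weight (1/4)·1 = 1/4.
The weights sum to 3/8.
So P(the cheque in envelope 1 | the presenter opened envelope 2) = (1/8) / (3/8) = 1/3.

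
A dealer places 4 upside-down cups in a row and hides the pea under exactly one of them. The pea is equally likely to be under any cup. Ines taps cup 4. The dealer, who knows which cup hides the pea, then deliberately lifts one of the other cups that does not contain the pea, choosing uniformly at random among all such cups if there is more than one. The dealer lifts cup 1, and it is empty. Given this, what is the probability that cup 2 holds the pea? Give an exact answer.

3/8

Condition on the true location of the pea.
If it is under cup 1 (prior 1/4): the dealer opened cup 1, so this case is ruled out; weight (1/4)·0 = 0.
If it is under either of cups 2 and 3 (prior 1/4 each): the dealer has 2 equally likely choices, so probability 1/2; weight (1/4)·(1/2) = 1/8 each.
If it is under cup 4 (prior 1/4): the dealer has 3 equally likely choices, so probability 1/3; weight (1/4)·(1/3) = 1/12.
The weights sum to 1/3.
So P(the pea under cup 2 | the dealer opened cup 1) = (1/8) / (1/3) = 3/8.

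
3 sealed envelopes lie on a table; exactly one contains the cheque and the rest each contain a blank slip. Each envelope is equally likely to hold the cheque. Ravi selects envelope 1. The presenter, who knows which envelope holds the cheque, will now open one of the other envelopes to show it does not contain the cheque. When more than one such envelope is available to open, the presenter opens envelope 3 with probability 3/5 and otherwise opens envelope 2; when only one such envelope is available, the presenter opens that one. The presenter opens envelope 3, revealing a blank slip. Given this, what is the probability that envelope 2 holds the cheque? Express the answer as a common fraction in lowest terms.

Consider each possible location of the cheque in turn.
If it is in envelope 1 (prior 1/3): envelope 3 is available, opened with probability 3/5; weight (1/3)·(3/5) = 1/5.
If it is in envelope 2 (prior 1/3): only envelope 3 is available, probability 1; weight (1/3)·1 = 1/3.
If it is in envelope 3 (prior 1/3): the presenter opened envelope 3, so this case is ruled out; weight (1/3)·0 = 0.
The weights sum to 8/15.
So P(the cheque in envelope 2 | the presenter opened envelope 3) = (1/3) / (8/15) = 5/8.

5/8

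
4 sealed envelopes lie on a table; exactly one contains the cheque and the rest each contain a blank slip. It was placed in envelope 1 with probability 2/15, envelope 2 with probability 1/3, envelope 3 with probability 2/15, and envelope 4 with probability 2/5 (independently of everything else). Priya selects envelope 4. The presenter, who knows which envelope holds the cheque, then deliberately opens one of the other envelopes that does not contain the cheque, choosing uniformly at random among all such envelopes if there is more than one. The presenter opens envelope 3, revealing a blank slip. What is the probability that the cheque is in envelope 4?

Condition on the true location of the cheque.
If it is in envelope 1 (prior 2/15): the presenter has 2 equally likely choices, so probability 1/2; weight (2/15)·(1/2) = 1/15.
If it is in envelope 2 (prior 1/3): the presenter has 2 equally likely choices, so probability 1/2; weight (1/3)·(1/2) = 1/6.
If it is in envelope 3 (prior 2/15): the presenter opened envelope 3, so this case is ruled out; weight (2/15)·0 = 0.
If it is in envelope 4 (prior 2/5): the presenter has 3 equally likely choices, so probability 1/3; weight (2/5)·(1/3) = 2/15.
The weights sum to 11/30.
So P(the cheque in envelope 4 | the presenter opened envelope 3) = (2/15) / (11/30) = 4/11.

4/11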